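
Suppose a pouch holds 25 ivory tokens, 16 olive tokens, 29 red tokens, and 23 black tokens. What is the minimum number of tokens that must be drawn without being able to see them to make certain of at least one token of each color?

The hardest color to obtain is olive: we could draw every other token first — 93 − 16 = 77 tokens — without a single olive one.
The next draw must be olive, so 77 + 1 = 78.

78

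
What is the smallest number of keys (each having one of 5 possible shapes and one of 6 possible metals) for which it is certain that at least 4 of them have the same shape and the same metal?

There are 5 × 6 = 30 (shape, metal) combinations acting as pigeonholes.
With 30 × 3 = 90 keys we could place exactly 3 in each, with no (shape, metal) pair reaching 4.
One more forces some (shape, metal) pair to hold 4, so 90 + 1 = 91.

91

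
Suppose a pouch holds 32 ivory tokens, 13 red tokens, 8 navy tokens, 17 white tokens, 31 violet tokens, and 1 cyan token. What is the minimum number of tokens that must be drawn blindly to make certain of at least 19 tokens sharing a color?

76

Treat the 6 colors as pigeonholes.
In the worst case we take at most 18 of each color, but all 13 red, all 8 navy, all 17 white, and all 1 cyan (fewer than 18), giving 18 + 13 + 8 + 17 + 18 + 1 = 75.
One more token then forces some color to 19, so 75 + 1 = 76.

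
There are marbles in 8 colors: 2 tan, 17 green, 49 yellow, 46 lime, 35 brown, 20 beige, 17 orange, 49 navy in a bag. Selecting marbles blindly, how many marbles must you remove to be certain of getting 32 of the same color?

181

In the worst case we take at most 31 of each color, but all 2 tan, all 17 green, all 20 beige, and all 17 orange (fewer than 31), giving 2 + 17 + 31 + 31 + 31 + 20 + 17 + 31 = 180.
One more marble then forces some color to 32, so 180 + 1 = 181.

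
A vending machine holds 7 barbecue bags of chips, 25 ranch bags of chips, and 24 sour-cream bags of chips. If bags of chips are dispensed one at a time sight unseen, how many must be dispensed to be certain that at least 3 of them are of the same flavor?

The worst case takes 2 bags of chips of each flavor without reaching 3 of any: 3 × 2 = 6.
The next bag of chips must bring some flavor to 3, so 6 + 1 = 7.

7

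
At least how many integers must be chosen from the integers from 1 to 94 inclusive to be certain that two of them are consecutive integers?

48

Partition {1, …, 94} into 47 pairs: {1,2}, {3,4}, …, {93,94}.
Choosing 47 integers — say the 47 even numbers 2, 4, …, 94 — takes one from each pair and avoids the property.
Choosing 48 forces two into the same pair by pigeonhole, and those are consecutive. So 48.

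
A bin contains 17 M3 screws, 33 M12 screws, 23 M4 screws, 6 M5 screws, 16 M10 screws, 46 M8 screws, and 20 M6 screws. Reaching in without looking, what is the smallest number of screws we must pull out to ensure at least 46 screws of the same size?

In the worst case we take at most 45 of each size, but all 17 M3, all 33 M12, all 23 M4, all 6 M5, all 16 M10, and all 20 M6 (fewer than 45), giving 17 + 33 + 23 + 6 + 16 + 45 + 20 = 160.
One more screw then forces some size to 46, so 160 + 1 = 161.

161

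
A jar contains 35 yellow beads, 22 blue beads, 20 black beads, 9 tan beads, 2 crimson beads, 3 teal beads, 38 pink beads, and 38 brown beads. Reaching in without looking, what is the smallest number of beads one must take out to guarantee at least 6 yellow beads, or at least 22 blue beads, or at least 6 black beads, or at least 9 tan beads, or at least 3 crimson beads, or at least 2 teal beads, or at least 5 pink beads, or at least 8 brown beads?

The worst case stops just short of every target: 5 yellow, 21 blue, 5 black, 8 tan, 2 crimson, 1 teal, 4 pink, 7 brown — 5 + 21 + 5 + 8 + 2 + 1 + 4 + 7 = 53 beads.
One more bead must push some color to its target, so 53 + 1 = 54.

54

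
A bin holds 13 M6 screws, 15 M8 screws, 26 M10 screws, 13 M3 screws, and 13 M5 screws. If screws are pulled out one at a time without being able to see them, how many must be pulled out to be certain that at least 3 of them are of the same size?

11

The worst case takes 2 screws of each size without reaching 3 of any: 5 × 2 = 10.
The next screw must bring some size to 3, so 10 + 1 = 11.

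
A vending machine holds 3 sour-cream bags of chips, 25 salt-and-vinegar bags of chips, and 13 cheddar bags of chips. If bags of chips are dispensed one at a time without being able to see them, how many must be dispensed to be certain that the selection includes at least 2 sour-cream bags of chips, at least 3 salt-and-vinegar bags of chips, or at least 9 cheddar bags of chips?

12

Each of the 3 flavors has its own threshold; avoid all of them simultaneously.
The worst case stops just short of every target: 1 sour-cream, 2 salt-and-vinegar, 8 cheddar — 1 + 2 + 8 = 11 bags of chips.
One more bag of chips must push some flavor to its target, so 11 + 1 = 12.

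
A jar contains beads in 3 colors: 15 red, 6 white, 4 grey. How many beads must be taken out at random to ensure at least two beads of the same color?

4

The worst case takes 1 bead of each color without reaching 2 of any: 3 × 1 = 3.
The next bead must bring some color to 2, so 3 + 1 = 4.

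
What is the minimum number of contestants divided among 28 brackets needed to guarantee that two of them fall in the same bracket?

There are 28 brackets acting as pigeonholes.
With 28 contestants we could place one in each, avoiding any repeat.
One more forces some class to hold 2, so 28 + 1 = 29.

29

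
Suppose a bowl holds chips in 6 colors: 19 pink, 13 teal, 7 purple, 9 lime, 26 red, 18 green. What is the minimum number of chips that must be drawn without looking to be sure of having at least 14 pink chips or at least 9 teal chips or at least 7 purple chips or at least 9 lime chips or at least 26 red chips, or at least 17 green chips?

77

The worst case stops just short of every target: 13 pink, 8 teal, 6 purple, 8 lime, 25 red, 16 green — 13 + 8 + 6 + 8 + 25 + 16 = 76 chips.
One more chip must push some color to its target, so 76 + 1 = 77.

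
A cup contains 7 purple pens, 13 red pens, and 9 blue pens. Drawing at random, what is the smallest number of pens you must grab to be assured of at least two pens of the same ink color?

The worst case takes 1 pen of each ink color without reaching 2 of any: 3 × 1 = 3.
The next pen must bring some ink color to 2, so 3 + 1 = 4.

4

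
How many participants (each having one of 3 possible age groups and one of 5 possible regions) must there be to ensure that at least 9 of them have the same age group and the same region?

There are 3 × 5 = 15 (age group, region) combinations acting as pigeonholes.
With 15 × 8 = 120 participants we could place exactly 8 in each, with no (age group, region) pair reaching 9.
One more forces some (age group, region) pair to hold 9, so 120 + 1 = 121.

121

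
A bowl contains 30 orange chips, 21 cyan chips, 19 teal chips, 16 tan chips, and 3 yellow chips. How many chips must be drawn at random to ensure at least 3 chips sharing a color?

The worst case takes 2 chips of each color without reaching 3 of any: 5 × 2 = 10.
The next chip must bring some color to 3, so 10 + 1 = 11.

11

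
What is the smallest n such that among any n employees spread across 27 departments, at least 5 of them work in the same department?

There are 27 departments acting as pigeonholes.
With 27 × 4 = 108 employees we could place exactly 4 in each, with no class reaching 5.
One more forces some class to hold 5, so 108 + 1 = 109.

109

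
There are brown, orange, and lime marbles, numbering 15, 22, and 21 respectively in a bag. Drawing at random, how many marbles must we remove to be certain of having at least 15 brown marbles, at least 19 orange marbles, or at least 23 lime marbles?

The worst case stops just short of every target: 14 brown, 18 orange, all 21 lime — 14 + 18 + 21 = 53 marbles.
One more marble must push some color to its target, so 53 + 1 = 54.

54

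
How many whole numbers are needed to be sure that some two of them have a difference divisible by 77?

78

Two integers differ by a multiple of 77 exactly when they share a remainder mod 77.
There are 77 residue classes mod 77, so 77 integers can all lie in distinct classes.
One more integer must repeat a residue, giving a difference divisible by 77. So n = 77 + 1 = 78.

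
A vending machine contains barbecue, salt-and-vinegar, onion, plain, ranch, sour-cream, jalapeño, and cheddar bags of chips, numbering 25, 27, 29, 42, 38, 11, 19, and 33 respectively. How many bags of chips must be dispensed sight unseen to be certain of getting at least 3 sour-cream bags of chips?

216

To avoid sour-cream bags of chips as long as possible, exhaust the other 7 flavors first.
The worst case draws every non-sour-cream bag of chips first: 25 + 27 + 29 + 42 + 38 + 19 + 33 = 213.
The next 3 draws are then forced to be sour-cream, giving 213 + 3 = 216.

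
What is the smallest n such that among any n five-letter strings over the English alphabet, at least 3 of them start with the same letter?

53

There are 26 possible first letters acting as pigeonholes.
With 26 × 2 = 52 five-letter strings over the English alphabet we could place exactly 2 in each, with no class reaching 3.
One more forces some class to hold 3, so 52 + 1 = 53.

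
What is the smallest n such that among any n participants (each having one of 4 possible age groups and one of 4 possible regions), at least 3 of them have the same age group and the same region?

There are 4 × 4 = 16 (age group, region) combinations acting as pigeonholes.
With 16 × 2 = 32 participants we could place exactly 2 in each, with no (age group, region) pair reaching 3.
One more forces some (age group, region) pair to hold 3, so 32 + 1 = 33.

33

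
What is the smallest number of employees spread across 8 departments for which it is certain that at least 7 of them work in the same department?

There are 8 departments acting as pigeonholes.
With 8 × 6 = 48 employees we could place exactly 6 in each, with no class reaching 7.
One more forces some class to hold 7, so 48 + 1 = 49.

49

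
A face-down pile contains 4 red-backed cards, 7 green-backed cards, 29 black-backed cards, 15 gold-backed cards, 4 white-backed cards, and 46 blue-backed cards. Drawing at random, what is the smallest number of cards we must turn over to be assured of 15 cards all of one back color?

58

Treat the 6 back colors as pigeonholes.
In the worst case we take at most 14 of each back color, but all 4 red-backed, all 7 green-backed, and all 4 white-backed (fewer than 14), giving 4 + 7 + 14 + 14 + 4 + 14 = 57.
One more card then forces some back color to 15, so 57 + 1 = 58.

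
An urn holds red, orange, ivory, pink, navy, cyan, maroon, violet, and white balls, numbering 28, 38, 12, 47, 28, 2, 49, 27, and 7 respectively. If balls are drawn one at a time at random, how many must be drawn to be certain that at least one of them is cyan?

To avoid cyan balls as long as possible, exhaust the other 8 colors first.
The worst case draws every non-cyan ball first: 28 + 38 + 12 + 47 + 28 + 49 + 27 + 7 = 236.
The next draw is then forced to be cyan, giving 236 + 1 = 237.

237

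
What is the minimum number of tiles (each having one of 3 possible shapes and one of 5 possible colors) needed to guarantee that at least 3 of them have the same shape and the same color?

31

There are 3 × 5 = 15 (shape, color) combinations acting as pigeonholes.
With 15 × 2 = 30 tiles we could place exactly 2 in each, with no (shape, color) pair reaching 3.
One more forces some (shape, color) pair to hold 3, so 30 + 1 = 31.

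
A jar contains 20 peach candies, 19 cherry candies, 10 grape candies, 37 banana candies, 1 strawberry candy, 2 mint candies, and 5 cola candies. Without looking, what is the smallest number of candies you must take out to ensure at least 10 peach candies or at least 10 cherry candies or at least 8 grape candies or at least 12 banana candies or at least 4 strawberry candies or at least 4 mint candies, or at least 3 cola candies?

42

Each of the 7 flavors has its own threshold; avoid all of them simultaneously.
The worst case stops just short of every target: 9 peach, 9 cherry, 7 grape, 11 banana, all 1 strawberry, all 2 mint, 2 cola — 9 + 9 + 7 + 11 + 1 + 2 + 2 = 41 candies.
One more candy must push some flavor to its target, so 41 + 1 = 42.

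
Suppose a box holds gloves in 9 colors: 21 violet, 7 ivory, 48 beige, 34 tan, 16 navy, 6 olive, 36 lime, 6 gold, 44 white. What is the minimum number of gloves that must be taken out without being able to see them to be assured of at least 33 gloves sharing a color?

Treat the 9 colors as pigeonholes.
In the worst case we take at most 32 of each color, but all 21 violet, all 7 ivory, all 16 navy, all 6 olive, and all 6 gold (fewer than 32), giving 21 + 7 + 32 + 32 + 16 + 6 + 32 + 6 + 32 = 184.
One more glove then forces some color to 33, so 184 + 1 = 185.

185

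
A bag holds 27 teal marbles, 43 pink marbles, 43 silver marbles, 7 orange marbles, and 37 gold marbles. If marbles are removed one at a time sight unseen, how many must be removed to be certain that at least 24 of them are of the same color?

100

Treat the 5 colors as pigeonholes.
In the worst case we take at most 23 of each color, but all 7 orange (fewer than 23), giving 23 + 23 + 23 + 7 + 23 = 99.
One more marble then forces some color to 24, so 99 + 1 = 100.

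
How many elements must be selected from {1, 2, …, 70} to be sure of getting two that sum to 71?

Partition {1, …, 70} into 35 pairs: {1,70}, {2,69}, …, {35,36}.
Choosing 35 integers — say the integers 1 through 35 — takes one from each pair and avoids the property.
Choosing 36 forces two into the same pair by pigeonhole, and those sum to 71. So 36.

36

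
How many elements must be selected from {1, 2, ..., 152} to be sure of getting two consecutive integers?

77

Partition {1, …, 152} into 76 pairs: {1,2}, {3,4}, …, {151,152}.
Choosing 76 integers — say the 76 even numbers 2, 4, …, 152 — takes one from each pair and avoids the property.
Choosing 77 forces two into the same pair by pigeonhole, and those are consecutive. So 77.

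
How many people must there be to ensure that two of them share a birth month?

13

There are 12 months of the year acting as pigeonholes.
With 12 people we could place one in each, avoiding any repeat.
One more forces some class to hold 2, so 12 + 1 = 13.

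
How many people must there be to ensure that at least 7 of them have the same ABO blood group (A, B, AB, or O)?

There are 4 ABO blood groups acting as pigeonholes.
With 4 × 6 = 24 people we could place exactly 6 in each, with no class reaching 7.
One more forces some class to hold 7, so 24 + 1 = 25.

25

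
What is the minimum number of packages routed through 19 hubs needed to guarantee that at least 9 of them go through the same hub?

There are 19 hubs acting as pigeonholes.
With 19 × 8 = 152 packages we could place exactly 8 in each, with no class reaching 9.
One more forces some class to hold 9, so 152 + 1 = 153.

153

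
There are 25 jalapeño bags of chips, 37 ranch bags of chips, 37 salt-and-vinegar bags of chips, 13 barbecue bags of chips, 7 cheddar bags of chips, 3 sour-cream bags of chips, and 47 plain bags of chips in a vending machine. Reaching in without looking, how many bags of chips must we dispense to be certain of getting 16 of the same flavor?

Treat the 7 flavors as pigeonholes.
In the worst case we take at most 15 of each flavor, but all 13 barbecue, all 7 cheddar, and all 3 sour-cream (fewer than 15), giving 15 + 15 + 15 + 13 + 7 + 3 + 15 = 83.
One more bag of chips then forces some flavor to 16, so 83 + 1 = 84.

84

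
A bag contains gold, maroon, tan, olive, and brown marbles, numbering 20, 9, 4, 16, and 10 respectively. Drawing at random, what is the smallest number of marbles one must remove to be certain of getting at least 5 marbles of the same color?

The worst case takes 4 marbles of each color without reaching 5 of any: 5 × 4 = 20.
The next marble must bring some color to 5, so 20 + 1 = 21.

21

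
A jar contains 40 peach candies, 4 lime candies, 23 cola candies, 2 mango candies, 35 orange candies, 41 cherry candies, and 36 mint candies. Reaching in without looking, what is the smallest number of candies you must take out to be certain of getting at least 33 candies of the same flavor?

158

In the worst case we take at most 32 of each flavor, but all 4 lime, all 23 cola, and all 2 mango (fewer than 32), giving 32 + 4 + 23 + 2 + 32 + 32 + 32 = 157.
One more candy then forces some flavor to 33, so 157 + 1 = 158.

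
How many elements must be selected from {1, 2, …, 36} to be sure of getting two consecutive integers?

Partition {1, …, 36} into 18 pairs: {1,2}, {3,4}, …, {35,36}.
Choosing 18 integers — say the 18 even numbers 2, 4, …, 36 — takes one from each pair and avoids the property.
Choosing 19 forces two into the same pair by pigeonhole, and those are consecutive. So 19.

19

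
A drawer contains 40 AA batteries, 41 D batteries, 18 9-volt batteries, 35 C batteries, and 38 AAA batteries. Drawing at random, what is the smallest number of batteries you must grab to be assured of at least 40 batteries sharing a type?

170

Treat the 5 types as pigeonholes.
In the worst case we take at most 39 of each type, but all 18 9-volt, all 35 C, and all 38 AAA (fewer than 39), giving 39 + 39 + 18 + 35 + 38 = 169.
One more battery then forces some type to 40, so 169 + 1 = 170.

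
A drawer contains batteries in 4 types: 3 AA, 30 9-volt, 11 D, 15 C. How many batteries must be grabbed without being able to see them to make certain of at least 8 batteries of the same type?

25

Treat the 4 types as pigeonholes.
In the worst case we take at most 7 of each type, but all 3 AA (fewer than 7), giving 3 + 7 + 7 + 7 = 24.
One more battery then forces some type to 8, so 24 + 1 = 25.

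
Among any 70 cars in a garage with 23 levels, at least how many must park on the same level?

4

If each of the 23 levels held at most 3, the total would be at most 23 × 3 = 69 < 70, a contradiction.
So at least one holds ⌈70/23⌉ = 4.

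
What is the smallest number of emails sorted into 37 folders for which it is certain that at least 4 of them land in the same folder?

There are 37 folders acting as pigeonholes.
With 37 × 3 = 111 emails we could place exactly 3 in each, with no class reaching 4.
One more forces some class to hold 4, so 111 + 1 = 112.

112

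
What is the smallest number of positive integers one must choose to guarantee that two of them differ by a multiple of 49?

50

Two integers differ by a multiple of 49 exactly when they share a remainder mod 49.
There are 49 residue classes mod 49, so 49 integers can all lie in distinct classes.
One more integer must repeat a residue, giving a difference divisible by 49. So n = 49 + 1 = 50.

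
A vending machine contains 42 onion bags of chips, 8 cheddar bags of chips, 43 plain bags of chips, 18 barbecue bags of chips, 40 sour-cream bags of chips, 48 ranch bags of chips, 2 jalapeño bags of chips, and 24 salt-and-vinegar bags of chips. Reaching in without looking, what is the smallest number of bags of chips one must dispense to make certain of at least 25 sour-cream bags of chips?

210

The worst case draws every non-sour-cream bag of chips first: 42 + 8 + 43 + 18 + 48 + 2 + 24 = 185.
The next 25 draws are then forced to be sour-cream, giving 185 + 25 = 210.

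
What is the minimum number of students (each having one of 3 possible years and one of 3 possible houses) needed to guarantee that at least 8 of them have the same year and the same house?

There are 3 × 3 = 9 (year, house) combinations acting as pigeonholes.
With 9 × 7 = 63 students we could place exactly 7 in each, with no (year, house) pair reaching 8.
One more forces some (year, house) pair to hold 8, so 63 + 1 = 64.

64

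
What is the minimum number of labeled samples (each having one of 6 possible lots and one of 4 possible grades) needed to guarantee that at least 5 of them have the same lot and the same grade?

There are 6 × 4 = 24 (lot, grade) combinations acting as pigeonholes.
With 24 × 4 = 96 labeled samples we could place exactly 4 in each, with no (lot, grade) pair reaching 5.
One more forces some (lot, grade) pair to hold 5, so 96 + 1 = 97.

97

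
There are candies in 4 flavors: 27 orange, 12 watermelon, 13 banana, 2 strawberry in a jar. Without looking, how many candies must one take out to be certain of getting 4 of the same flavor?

12

In the worst case we take at most 3 of each flavor, but all 2 strawberry (fewer than 3), giving 3 + 3 + 3 + 2 = 11.
One more candy then forces some flavor to 4, so 11 + 1 = 12.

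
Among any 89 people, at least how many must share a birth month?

If each of the 12 months of the year held at most 7, the total would be at most 12 × 7 = 84 < 89, a contradiction.
So at least one holds ⌈89/12⌉ = 8.

8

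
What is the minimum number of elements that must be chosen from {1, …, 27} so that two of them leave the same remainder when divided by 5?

6

Group the integers by remainder mod 5; there are 5 residue classes, each nonempty in this range.
Choosing one from each class (5 integers) avoids any shared remainder.
One more choice must repeat a class, so two differ by a multiple of 5. Hence 5 + 1 = 6.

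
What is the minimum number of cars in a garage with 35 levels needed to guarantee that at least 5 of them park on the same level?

141

There are 35 levels acting as pigeonholes.
With 35 × 4 = 140 cars we could place exactly 4 in each, with no class reaching 5.
One more forces some class to hold 5, so 140 + 1 = 141.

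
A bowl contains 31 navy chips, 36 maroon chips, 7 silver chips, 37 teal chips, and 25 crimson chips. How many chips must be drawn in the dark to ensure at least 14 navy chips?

To avoid navy chips as long as possible, exhaust the other 4 colors first.
The worst case draws every non-navy chip first: 36 + 7 + 37 + 25 = 105.
The next 14 draws are then forced to be navy, giving 105 + 14 = 119.

119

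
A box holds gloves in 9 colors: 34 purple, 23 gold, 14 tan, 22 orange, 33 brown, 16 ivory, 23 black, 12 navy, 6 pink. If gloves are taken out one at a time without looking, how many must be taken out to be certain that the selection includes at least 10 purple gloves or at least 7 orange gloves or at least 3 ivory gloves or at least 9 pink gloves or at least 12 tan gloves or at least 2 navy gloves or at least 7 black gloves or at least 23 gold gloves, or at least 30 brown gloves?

93

The worst case stops just short of every target: 9 purple, 22 gold, 11 tan, 6 orange, 29 brown, 2 ivory, 6 black, 1 navy, all 6 pink — 9 + 22 + 11 + 6 + 29 + 2 + 6 + 1 + 6 = 92 gloves.
One more glove must push some color to its target, so 92 + 1 = 93.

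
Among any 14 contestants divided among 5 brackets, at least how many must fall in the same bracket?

3

If each of the 5 brackets held at most 2, the total would be at most 5 × 2 = 10 < 14, a contradiction.
So at least one holds ⌈14/5⌉ = 3.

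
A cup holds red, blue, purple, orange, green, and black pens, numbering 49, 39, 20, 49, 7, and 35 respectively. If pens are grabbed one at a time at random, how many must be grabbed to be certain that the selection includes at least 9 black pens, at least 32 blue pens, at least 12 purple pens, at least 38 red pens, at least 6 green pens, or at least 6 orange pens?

The worst case stops just short of every target: 37 red, 31 blue, 11 purple, 5 orange, 5 green, 8 black — 37 + 31 + 11 + 5 + 5 + 8 = 97 pens.
One more pen must push some ink color to its target, so 97 + 1 = 98.

98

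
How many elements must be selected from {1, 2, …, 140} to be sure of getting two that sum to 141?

71

Partition {1, …, 140} into 70 pairs: {1,140}, {2,139}, …, {70,71}.
Choosing 70 integers — say the integers 1 through 70 — takes one from each pair and avoids the property.
Choosing 71 forces two into the same pair by pigeonhole, and those sum to 141. So 71.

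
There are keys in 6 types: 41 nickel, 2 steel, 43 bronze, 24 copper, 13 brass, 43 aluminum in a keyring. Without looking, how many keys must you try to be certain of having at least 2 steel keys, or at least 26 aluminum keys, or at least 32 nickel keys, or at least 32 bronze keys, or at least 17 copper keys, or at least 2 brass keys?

106

The worst case stops just short of every target: 31 nickel, 1 steel, 31 bronze, 16 copper, 1 brass, 25 aluminum — 31 + 1 + 31 + 16 + 1 + 25 = 105 keys.
One more key must push some type to its target, so 105 + 1 = 106.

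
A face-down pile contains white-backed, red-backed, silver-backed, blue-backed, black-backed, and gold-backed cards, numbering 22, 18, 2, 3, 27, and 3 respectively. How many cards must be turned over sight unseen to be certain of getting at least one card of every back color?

The hardest back color to obtain is silver-backed: we could draw every other card first — 75 − 2 = 73 cards — without a single silver-backed one.
The next draw must be silver-backed, so 73 + 1 = 74.

74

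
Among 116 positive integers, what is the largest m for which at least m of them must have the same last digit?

12

There are 10 possible last digits, which serve as the pigeonholes.
If each of the 10 possible last digits held at most 11, the total would be at most 10 × 11 = 110 < 116, a contradiction.
So at least one holds ⌈116/10⌉ = 12.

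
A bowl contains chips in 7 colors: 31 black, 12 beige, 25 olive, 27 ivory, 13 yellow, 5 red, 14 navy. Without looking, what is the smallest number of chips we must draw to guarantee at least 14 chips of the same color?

83

In the worst case we take at most 13 of each color, but all 12 beige and all 5 red (fewer than 13), giving 13 + 12 + 13 + 13 + 13 + 5 + 13 = 82.
One more chip then forces some color to 14, so 82 + 1 = 83.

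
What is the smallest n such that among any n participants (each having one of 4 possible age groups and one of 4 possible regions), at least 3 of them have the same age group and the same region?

33

There are 4 × 4 = 16 (age group, region) combinations acting as pigeonholes.
With 16 × 2 = 32 participants we could place exactly 2 in each, with no (age group, region) pair reaching 3.
One more forces some (age group, region) pair to hold 3, so 32 + 1 = 33.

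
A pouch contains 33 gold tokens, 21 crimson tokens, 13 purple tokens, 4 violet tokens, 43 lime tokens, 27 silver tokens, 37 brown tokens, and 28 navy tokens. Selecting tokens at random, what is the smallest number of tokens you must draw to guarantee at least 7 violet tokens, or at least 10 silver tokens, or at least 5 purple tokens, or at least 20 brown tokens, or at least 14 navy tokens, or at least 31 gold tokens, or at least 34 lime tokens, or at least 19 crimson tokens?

Each of the 8 colors has its own threshold; avoid all of them simultaneously.
The worst case stops just short of every target: 30 gold, 18 crimson, 4 purple, all 4 violet, 33 lime, 9 silver, 19 brown, 13 navy — 30 + 18 + 4 + 4 + 33 + 9 + 19 + 13 = 130 tokens.
One more token must push some color to its target, so 130 + 1 = 131.

131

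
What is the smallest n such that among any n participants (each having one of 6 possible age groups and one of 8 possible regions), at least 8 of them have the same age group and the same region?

337

There are 6 × 8 = 48 (age group, region) combinations acting as pigeonholes.
With 48 × 7 = 336 participants we could place exactly 7 in each, with no (age group, region) pair reaching 8.
One more forces some (age group, region) pair to hold 8, so 336 + 1 = 337.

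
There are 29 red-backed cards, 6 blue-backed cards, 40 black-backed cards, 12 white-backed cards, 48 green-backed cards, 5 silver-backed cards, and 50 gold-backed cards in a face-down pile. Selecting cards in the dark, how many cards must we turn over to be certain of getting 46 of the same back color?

183

Treat the 7 back colors as pigeonholes.
In the worst case we take at most 45 of each back color, but all 29 red-backed, all 6 blue-backed, all 40 black-backed, all 12 white-backed, and all 5 silver-backed (fewer than 45), giving 29 + 6 + 40 + 12 + 45 + 5 + 45 = 182.
One more card then forces some back color to 46, so 182 + 1 = 183.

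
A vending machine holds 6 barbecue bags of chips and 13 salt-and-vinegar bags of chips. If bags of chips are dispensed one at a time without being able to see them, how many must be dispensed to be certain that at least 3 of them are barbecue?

16

To avoid barbecue bags of chips as long as possible, exhaust the other 1 flavor first.
The worst case draws every non-barbecue bag of chips first: 13.
The next 3 draws are then forced to be barbecue, giving 13 + 3 = 16.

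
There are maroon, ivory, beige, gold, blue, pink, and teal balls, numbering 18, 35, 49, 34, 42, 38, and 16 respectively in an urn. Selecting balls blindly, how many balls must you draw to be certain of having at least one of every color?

The hardest color to obtain is teal: we could draw every other ball first — 232 − 16 = 216 balls — without a single teal one.
The next draw must be teal, so 216 + 1 = 217.

217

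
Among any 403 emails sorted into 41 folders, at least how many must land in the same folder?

If each of the 41 folders held at most 9, the total would be at most 41 × 9 = 369 < 403, a contradiction.
So at least one holds ⌈403/41⌉ = 10.

10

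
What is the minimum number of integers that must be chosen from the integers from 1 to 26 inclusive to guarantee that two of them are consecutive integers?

Partition {1, …, 26} into 13 pairs: {1,2}, {3,4}, …, {25,26}.
Choosing 13 integers — say the 13 even numbers 2, 4, …, 26 — takes one from each pair and avoids the property.
Choosing 14 forces two into the same pair by pigeonhole, and those are consecutive. So 14.

14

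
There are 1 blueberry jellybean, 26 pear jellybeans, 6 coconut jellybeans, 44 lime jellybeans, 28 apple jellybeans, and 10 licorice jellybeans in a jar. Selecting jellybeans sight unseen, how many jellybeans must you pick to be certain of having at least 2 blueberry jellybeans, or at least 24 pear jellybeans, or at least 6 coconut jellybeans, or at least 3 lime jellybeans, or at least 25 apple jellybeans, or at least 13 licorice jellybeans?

The worst case stops just short of every target: 1 blueberry, 23 pear, 5 coconut, 2 lime, 24 apple, all 10 licorice — 1 + 23 + 5 + 2 + 24 + 10 = 65 jellybeans.
One more jellybean must push some flavor to its target, so 65 + 1 = 66.

66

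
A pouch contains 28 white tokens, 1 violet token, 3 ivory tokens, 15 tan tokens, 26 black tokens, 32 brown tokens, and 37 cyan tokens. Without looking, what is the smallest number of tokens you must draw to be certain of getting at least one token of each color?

The hardest color to obtain is violet: we could draw every other token first — 142 − 1 = 141 tokens — without a single violet one.
The next draw must be violet, so 141 + 1 = 142.

142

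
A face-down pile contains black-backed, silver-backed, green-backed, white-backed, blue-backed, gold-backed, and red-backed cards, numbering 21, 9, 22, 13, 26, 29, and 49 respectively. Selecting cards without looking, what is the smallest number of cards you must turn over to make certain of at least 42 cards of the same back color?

162

In the worst case we take at most 41 of each back color, but all 21 black-backed, all 9 silver-backed, all 22 green-backed, all 13 white-backed, all 26 blue-backed, and all 29 gold-backed (fewer than 41), giving 21 + 9 + 22 + 13 + 26 + 29 + 41 = 161.
One more card then forces some back color to 42, so 161 + 1 = 162.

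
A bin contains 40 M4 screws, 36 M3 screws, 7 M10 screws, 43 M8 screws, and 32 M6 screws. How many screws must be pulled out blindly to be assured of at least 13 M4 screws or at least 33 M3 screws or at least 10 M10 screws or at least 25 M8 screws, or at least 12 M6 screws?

Each of the 5 sizes has its own threshold; avoid all of them simultaneously.
The worst case stops just short of every target: 12 M4, 32 M3, all 7 M10, 24 M8, 11 M6 — 12 + 32 + 7 + 24 + 11 = 86 screws.
One more screw must push some size to its target, so 86 + 1 = 87.

87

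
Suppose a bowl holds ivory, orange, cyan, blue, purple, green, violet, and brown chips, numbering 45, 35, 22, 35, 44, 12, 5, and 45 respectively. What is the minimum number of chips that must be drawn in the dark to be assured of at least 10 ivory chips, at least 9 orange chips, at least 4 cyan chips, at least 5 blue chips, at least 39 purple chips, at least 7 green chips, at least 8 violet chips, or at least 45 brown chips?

The worst case stops just short of every target: 9 ivory, 8 orange, 3 cyan, 4 blue, 38 purple, 6 green, all 5 violet, 44 brown — 9 + 8 + 3 + 4 + 38 + 6 + 5 + 44 = 117 chips.
One more chip must push some color to its target, so 117 + 1 = 118.

118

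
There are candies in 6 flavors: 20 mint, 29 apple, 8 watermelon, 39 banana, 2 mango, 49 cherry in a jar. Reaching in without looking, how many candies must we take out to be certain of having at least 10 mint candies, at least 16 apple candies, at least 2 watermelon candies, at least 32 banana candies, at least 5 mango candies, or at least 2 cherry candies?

60

Each of the 6 flavors has its own threshold; avoid all of them simultaneously.
The worst case stops just short of every target: 9 mint, 15 apple, 1 watermelon, 31 banana, all 2 mango, 1 cherry — 9 + 15 + 1 + 31 + 2 + 1 = 59 candies.
One more candy must push some flavor to its target, so 59 + 1 = 60.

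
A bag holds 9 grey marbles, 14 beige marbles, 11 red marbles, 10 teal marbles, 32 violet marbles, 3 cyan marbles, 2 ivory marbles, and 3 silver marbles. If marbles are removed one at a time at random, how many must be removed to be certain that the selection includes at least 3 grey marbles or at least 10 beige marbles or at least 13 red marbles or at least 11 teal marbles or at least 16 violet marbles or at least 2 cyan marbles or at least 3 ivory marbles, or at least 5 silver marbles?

Each of the 8 colors has its own threshold; avoid all of them simultaneously.
The worst case stops just short of every target: 2 grey, 9 beige, all 11 red, 10 teal, 15 violet, 1 cyan, 2 ivory, all 3 silver — 2 + 9 + 11 + 10 + 15 + 1 + 2 + 3 = 53 marbles.
One more marble must push some color to its target, so 53 + 1 = 54.

54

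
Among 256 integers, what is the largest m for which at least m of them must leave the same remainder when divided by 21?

13

If each of the 21 residue classes modulo 21 held at most 12, the total would be at most 21 × 12 = 252 < 256, a contradiction.
So at least one holds ⌈256/21⌉ = 13.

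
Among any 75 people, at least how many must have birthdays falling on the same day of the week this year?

There are 7 days of the week, which serve as the pigeonholes.
If each of the 7 days of the week held at most 10, the total would be at most 7 × 10 = 70 < 75, a contradiction.
So at least one holds ⌈75/7⌉ = 11.

11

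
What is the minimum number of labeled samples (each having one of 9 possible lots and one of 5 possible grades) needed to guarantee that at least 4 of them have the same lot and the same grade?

136

There are 9 × 5 = 45 (lot, grade) combinations acting as pigeonholes.
With 45 × 3 = 135 labeled samples we could place exactly 3 in each, with no (lot, grade) pair reaching 4.
One more forces some (lot, grade) pair to hold 4, so 135 + 1 = 136.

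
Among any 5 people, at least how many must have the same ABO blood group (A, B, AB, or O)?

The 5 people fall into 4 ABO blood groups.
If each of the 4 ABO blood groups held at most 1, the total would be at most 4 × 1 = 4 < 5, a contradiction.
So at least one holds ⌈5/4⌉ = 2.

2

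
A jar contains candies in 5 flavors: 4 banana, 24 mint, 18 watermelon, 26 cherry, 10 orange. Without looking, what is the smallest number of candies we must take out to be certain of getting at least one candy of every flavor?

The hardest flavor to obtain is banana: we could draw every other candy first — 82 − 4 = 78 candies — without a single banana one.
The next draw must be banana, so 78 + 1 = 79.

79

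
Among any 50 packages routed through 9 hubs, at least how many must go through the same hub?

The 50 packages fall into 9 hubs.
If each of the 9 hubs held at most 5, the total would be at most 9 × 5 = 45 < 50, a contradiction.
So at least one holds ⌈50/9⌉ = 6.

6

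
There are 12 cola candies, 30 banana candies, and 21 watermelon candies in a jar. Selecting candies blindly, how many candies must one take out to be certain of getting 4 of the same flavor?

Treat the 3 flavors as pigeonholes.
The worst case takes 3 candies of each flavor without reaching 4 of any: 3 × 3 = 9.
The next candy must bring some flavor to 4, so 9 + 1 = 10.

10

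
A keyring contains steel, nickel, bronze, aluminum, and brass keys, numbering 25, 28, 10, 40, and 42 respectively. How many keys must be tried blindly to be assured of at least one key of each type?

The hardest type to obtain is bronze: we could draw every other key first — 145 − 10 = 135 keys — without a single bronze one.
The next draw must be bronze, so 135 + 1 = 136.

136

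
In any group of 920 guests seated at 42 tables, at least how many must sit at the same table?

22

If each of the 42 tables held at most 21, the total would be at most 42 × 21 = 882 < 920, a contradiction.
So at least one holds ⌈920/42⌉ = 22.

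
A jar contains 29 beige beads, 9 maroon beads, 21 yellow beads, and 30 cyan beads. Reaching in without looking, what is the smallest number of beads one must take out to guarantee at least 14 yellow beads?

To avoid yellow beads as long as possible, exhaust the other 3 colors first.
The worst case draws every non-yellow bead first: 29 + 9 + 30 = 68.
The next 14 draws are then forced to be yellow, giving 68 + 14 = 82.

82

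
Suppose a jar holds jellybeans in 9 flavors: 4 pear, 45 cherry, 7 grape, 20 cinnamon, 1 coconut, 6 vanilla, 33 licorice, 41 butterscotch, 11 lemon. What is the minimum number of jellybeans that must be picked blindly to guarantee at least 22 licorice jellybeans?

157

The worst case draws every non-licorice jellybean first: 4 + 45 + 7 + 20 + 1 + 6 + 41 + 11 = 135.
The next 22 draws are then forced to be licorice, giving 135 + 22 = 157.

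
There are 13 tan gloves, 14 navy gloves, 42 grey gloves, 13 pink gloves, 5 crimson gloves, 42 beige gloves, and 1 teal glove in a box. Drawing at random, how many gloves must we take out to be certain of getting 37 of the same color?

119

Treat the 7 colors as pigeonholes.
In the worst case we take at most 36 of each color, but all 13 tan, all 14 navy, all 13 pink, all 5 crimson, and all 1 teal (fewer than 36), giving 13 + 14 + 36 + 13 + 5 + 36 + 1 = 118.
One more glove then forces some color to 37, so 118 + 1 = 119.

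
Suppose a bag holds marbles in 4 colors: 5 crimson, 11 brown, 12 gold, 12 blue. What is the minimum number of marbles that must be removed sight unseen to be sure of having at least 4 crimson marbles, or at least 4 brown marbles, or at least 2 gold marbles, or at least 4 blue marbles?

11

The worst case stops just short of every target: 3 crimson, 3 brown, 1 gold, 3 blue — 3 + 3 + 1 + 3 = 10 marbles.
One more marble must push some color to its target, so 10 + 1 = 11.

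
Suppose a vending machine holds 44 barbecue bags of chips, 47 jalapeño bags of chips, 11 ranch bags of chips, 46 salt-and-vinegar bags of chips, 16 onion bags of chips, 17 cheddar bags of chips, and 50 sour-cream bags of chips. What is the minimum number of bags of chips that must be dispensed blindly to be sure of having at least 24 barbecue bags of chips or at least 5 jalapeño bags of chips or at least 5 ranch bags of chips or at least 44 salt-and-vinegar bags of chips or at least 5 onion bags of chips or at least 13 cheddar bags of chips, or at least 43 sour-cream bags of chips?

133

The worst case stops just short of every target: 23 barbecue, 4 jalapeño, 4 ranch, 43 salt-and-vinegar, 4 onion, 12 cheddar, 42 sour-cream — 23 + 4 + 4 + 43 + 4 + 12 + 42 = 132 bags of chips.
One more bag of chips must push some flavor to its target, so 132 + 1 = 133.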